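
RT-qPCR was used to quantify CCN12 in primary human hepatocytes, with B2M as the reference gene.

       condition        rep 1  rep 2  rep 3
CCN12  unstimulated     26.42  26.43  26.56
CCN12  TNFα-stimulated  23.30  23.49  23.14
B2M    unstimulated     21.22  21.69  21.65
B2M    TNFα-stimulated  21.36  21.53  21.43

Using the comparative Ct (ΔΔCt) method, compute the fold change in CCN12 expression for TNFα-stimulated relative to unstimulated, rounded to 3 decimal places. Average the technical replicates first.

8.456

Mean Ct: CCN12 unstimulated 26.470; CCN12 TNFα-stimulated 23.310; B2M unstimulated 21.520; B2M TNFα-stimulated 21.440
ΔCt(unstimulated) = 26.470 − 21.520 = 4.950
ΔCt(TNFα-stimulated) = 23.310 − 21.440 = 1.870
ΔΔCt = 1.870 − 4.950 = -3.080
Fold change = 2^(−(-3.080)) = 2^3.080 = 8.4561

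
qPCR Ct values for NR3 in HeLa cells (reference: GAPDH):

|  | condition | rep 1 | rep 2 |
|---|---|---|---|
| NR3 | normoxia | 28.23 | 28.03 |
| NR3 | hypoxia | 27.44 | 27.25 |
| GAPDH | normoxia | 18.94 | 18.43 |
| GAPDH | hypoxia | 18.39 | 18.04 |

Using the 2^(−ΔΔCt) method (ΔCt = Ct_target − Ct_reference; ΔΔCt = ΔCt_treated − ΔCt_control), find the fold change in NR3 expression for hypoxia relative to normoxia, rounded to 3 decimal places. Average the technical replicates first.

1.244

Mean Ct: NR3 normoxia 28.130; NR3 hypoxia 27.345; GAPDH normoxia 18.685; GAPDH hypoxia 18.215
ΔCt(normoxia) = 28.130 − 18.685 = 9.445
ΔCt(hypoxia) = 27.345 − 18.215 = 9.130
ΔΔCt = 9.130 − 9.445 = -0.315
Fold change = 2^(−(-0.315)) = 2^0.315 = 1.2440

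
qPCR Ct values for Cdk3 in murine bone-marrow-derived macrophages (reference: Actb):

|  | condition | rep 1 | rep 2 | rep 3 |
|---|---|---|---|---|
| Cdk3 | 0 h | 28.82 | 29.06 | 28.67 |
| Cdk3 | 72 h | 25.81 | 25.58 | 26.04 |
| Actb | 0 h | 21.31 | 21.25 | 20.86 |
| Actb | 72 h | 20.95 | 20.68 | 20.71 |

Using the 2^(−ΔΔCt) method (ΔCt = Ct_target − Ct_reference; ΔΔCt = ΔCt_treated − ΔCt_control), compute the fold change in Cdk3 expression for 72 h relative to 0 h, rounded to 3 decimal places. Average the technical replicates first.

Mean Ct: Cdk3 0 h 28.850; Cdk3 72 h 25.810; Actb 0 h 21.140; Actb 72 h 20.780
ΔCt(0 h) = 28.850 − 21.140 = 7.710
ΔCt(72 h) = 25.810 − 20.780 = 5.030
ΔΔCt = 5.030 − 7.710 = -2.680
Fold change = 2^(−(-2.680)) = 2^2.680 = 6.4086

6.409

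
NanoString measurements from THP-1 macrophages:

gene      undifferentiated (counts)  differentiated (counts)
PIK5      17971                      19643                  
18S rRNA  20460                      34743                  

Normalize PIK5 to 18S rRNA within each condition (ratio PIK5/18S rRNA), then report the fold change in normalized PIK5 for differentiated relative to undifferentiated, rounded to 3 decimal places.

PIK5/18S rRNA (undifferentiated) = 17971 / 20460 = 0.87835
PIK5/18S rRNA (differentiated) = 19643 / 34743 = 0.56538
Fold change = 0.56538 / 0.87835 = 0.6437

0.644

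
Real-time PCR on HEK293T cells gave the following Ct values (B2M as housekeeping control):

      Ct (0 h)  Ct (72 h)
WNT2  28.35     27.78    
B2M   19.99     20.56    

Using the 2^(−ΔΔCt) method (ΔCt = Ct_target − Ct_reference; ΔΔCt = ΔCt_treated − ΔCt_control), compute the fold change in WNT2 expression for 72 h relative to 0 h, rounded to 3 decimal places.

2.204

ΔCt(0 h) = 28.350 − 19.990 = 8.360
ΔCt(72 h) = 27.780 − 20.560 = 7.220
ΔΔCt = 7.220 − 8.360 = -1.140
Fold change = 2^(−(-1.140)) = 2^1.140 = 2.2038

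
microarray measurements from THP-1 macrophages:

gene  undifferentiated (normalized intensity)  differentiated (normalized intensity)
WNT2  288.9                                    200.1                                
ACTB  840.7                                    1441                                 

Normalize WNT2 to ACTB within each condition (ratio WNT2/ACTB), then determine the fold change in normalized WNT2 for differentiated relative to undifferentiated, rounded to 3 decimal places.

WNT2/ACTB (undifferentiated) = 288.9 / 840.7 = 0.34364
WNT2/ACTB (differentiated) = 200.1 / 1441 = 0.13886
Fold change = 0.13886 / 0.34364 = 0.4041

0.404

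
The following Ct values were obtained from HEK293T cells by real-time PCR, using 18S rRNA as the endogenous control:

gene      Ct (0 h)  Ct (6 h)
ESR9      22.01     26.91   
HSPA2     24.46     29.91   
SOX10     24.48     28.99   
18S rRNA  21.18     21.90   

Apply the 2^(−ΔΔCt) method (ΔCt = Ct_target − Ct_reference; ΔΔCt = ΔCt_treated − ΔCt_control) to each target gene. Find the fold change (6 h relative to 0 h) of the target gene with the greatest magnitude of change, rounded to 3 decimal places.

ESR9: ΔΔCt = (26.91−21.90) − (22.01−21.18) = 5.01 − 0.83 = 4.18; fold change = 2^-4.18 = 0.055
HSPA2: ΔΔCt = (29.91−21.90) − (24.46−21.18) = 8.01 − 3.28 = 4.73; fold change = 2^-4.73 = 0.038
SOX10: ΔΔCt = (28.99−21.90) − (24.48−21.18) = 7.09 − 3.30 = 3.79; fold change = 2^-3.79 = 0.072
HSPA2 has the largest |ΔΔCt| = 4.73.

0.038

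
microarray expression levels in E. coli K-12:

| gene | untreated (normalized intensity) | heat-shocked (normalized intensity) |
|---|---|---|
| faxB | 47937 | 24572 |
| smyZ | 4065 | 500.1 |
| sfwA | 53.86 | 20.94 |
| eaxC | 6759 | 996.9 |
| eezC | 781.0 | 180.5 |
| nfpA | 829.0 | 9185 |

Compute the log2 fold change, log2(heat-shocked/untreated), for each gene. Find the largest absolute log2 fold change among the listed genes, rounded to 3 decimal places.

log2(24572/47937) = -0.964  (faxB)
log2(500.1/4065) = -3.023  (smyZ)
log2(20.94/53.86) = -1.363  (sfwA)
log2(996.9/6759) = -2.761  (eaxC)
log2(180.5/781.0) = -2.113  (eezC)
log2(9185/829.0) = 3.470  (nfpA)
The largest magnitude belongs to nfpA.

3.470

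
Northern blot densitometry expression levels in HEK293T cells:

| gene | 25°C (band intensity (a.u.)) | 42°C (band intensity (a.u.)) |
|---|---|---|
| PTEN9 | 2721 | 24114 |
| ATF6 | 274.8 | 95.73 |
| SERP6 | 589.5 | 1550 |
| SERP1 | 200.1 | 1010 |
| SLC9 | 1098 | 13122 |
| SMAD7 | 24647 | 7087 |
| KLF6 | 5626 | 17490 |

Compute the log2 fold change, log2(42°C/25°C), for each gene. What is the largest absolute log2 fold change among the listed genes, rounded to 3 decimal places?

log2(24114/2721) = 3.148  (PTEN9)
log2(95.73/274.8) = -1.521  (ATF6)
log2(1550/589.5) = 1.395  (SERP6)
log2(1010/200.1) = 2.336  (SERP1)
log2(13122/1098) = 3.579  (SLC9)
log2(7087/24647) = -1.798  (SMAD7)
log2(17490/5626) = 1.636  (KLF6)
The largest magnitude belongs to SLC9.

3.579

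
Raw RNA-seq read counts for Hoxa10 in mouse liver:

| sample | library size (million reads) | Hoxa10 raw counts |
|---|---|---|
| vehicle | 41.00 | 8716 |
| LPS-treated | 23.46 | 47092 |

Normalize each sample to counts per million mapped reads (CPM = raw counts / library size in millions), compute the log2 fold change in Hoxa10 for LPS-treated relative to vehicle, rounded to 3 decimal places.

CPM(vehicle) = 8716 / 41.00 = 212.5854
CPM(LPS-treated) = 47092 / 23.46 = 2007.3316
Fold change = 2007.3316 / 212.5854 = 9.44247
log2(9.44247) = 3.2392

3.239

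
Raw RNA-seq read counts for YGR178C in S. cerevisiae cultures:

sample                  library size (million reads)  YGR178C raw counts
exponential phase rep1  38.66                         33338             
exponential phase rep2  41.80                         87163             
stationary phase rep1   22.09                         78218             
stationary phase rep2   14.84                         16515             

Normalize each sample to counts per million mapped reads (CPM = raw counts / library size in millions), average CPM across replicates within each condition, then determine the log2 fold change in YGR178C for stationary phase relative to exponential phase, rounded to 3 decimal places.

CPM(exponential phase rep1) = 33338 / 38.66 = 862.3383
CPM(exponential phase rep2) = 87163 / 41.80 = 2085.2392
CPM(stationary phase rep1) = 78218 / 22.09 = 3540.8782
CPM(stationary phase rep2) = 16515 / 14.84 = 1112.8706
mean CPM(exponential phase) = 1473.7888; mean CPM(stationary phase) = 2326.8744
Fold change = 2326.8744 / 1473.7888 = 1.57884
log2(1.57884) = 0.6589

0.659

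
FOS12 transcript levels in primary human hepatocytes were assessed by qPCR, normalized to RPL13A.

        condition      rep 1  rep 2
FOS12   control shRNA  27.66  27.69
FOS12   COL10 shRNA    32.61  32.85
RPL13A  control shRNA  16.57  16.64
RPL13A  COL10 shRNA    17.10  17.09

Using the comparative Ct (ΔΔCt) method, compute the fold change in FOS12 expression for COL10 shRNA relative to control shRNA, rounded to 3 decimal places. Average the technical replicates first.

Mean Ct: FOS12 control shRNA 27.675; FOS12 COL10 shRNA 32.730; RPL13A control shRNA 16.605; RPL13A COL10 shRNA 17.095
ΔCt(control shRNA) = 27.675 − 16.605 = 11.070
ΔCt(COL10 shRNA) = 32.730 − 17.095 = 15.635
ΔΔCt = 15.635 − 11.070 = 4.565
Fold change = 2^(−4.565) = 0.0422

0.042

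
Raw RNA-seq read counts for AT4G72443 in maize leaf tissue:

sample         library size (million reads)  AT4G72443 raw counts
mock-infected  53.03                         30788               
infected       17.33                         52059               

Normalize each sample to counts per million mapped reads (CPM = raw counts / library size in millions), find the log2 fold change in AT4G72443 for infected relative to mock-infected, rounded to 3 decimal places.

2.371

CPM(mock-infected) = 30788 / 53.03 = 580.5770
CPM(infected) = 52059 / 17.33 = 3003.9815
Fold change = 3003.9815 / 580.5770 = 5.17413
log2(5.17413) = 2.3713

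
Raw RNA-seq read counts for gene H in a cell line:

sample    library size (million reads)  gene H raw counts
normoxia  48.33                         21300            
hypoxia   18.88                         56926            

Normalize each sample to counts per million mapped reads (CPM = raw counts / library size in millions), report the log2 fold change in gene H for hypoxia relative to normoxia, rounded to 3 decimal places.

2.774

CPM(normoxia) = 21300 / 48.33 = 440.7200
CPM(hypoxia) = 56926 / 18.88 = 3015.1483
Fold change = 3015.1483 / 440.7200 = 6.84141
log2(6.84141) = 2.7743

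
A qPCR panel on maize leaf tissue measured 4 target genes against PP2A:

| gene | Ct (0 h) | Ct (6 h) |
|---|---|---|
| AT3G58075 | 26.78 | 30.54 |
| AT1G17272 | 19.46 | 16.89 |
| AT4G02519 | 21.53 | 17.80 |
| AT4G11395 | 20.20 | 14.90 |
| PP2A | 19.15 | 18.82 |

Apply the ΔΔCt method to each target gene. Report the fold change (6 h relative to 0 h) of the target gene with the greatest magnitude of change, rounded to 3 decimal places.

31.341

AT3G58075: ΔΔCt = (30.54−18.82) − (26.78−19.15) = 11.72 − 7.63 = 4.09; fold change = 2^-4.09 = 0.059
AT1G17272: ΔΔCt = (16.89−18.82) − (19.46−19.15) = -1.93 − 0.31 = -2.24; fold change = 2^2.24 = 4.724
AT4G02519: ΔΔCt = (17.80−18.82) − (21.53−19.15) = -1.02 − 2.38 = -3.40; fold change = 2^3.40 = 10.556
AT4G11395: ΔΔCt = (14.90−18.82) − (20.20−19.15) = -3.92 − 1.05 = -4.97; fold change = 2^4.97 = 31.341
AT4G11395 has the largest |ΔΔCt| = 4.97.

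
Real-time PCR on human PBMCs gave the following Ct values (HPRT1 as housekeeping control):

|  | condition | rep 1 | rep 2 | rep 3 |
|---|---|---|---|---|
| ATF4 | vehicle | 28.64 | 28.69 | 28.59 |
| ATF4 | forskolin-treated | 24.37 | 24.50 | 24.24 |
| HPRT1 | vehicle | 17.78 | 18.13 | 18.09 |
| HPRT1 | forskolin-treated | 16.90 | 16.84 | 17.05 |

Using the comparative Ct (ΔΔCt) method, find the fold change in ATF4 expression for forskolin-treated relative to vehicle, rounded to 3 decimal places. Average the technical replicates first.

9.190

Mean Ct: ATF4 vehicle 28.640; ATF4 forskolin-treated 24.370; HPRT1 vehicle 18.000; HPRT1 forskolin-treated 16.930
ΔCt(vehicle) = 28.640 − 18.000 = 10.640
ΔCt(forskolin-treated) = 24.370 − 16.930 = 7.440
ΔΔCt = 7.440 − 10.640 = -3.200
Fold change = 2^(−(-3.200)) = 2^3.200 = 9.1896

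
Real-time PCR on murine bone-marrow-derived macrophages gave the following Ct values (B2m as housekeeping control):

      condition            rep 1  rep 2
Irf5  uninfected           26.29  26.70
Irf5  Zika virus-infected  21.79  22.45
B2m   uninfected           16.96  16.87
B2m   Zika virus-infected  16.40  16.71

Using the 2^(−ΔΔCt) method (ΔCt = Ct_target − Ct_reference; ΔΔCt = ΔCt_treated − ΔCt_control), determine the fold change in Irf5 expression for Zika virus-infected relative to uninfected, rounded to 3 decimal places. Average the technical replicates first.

Mean Ct: Irf5 uninfected 26.495; Irf5 Zika virus-infected 22.120; B2m uninfected 16.915; B2m Zika virus-infected 16.555
ΔCt(uninfected) = 26.495 − 16.915 = 9.580
ΔCt(Zika virus-infected) = 22.120 − 16.555 = 5.565
ΔΔCt = 5.565 − 9.580 = -4.015
Fold change = 2^(−(-4.015)) = 2^4.015 = 16.1672

16.167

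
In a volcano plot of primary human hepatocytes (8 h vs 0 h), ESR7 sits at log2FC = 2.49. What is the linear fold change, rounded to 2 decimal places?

Fold change = 2^(2.49) = 5.618

5.62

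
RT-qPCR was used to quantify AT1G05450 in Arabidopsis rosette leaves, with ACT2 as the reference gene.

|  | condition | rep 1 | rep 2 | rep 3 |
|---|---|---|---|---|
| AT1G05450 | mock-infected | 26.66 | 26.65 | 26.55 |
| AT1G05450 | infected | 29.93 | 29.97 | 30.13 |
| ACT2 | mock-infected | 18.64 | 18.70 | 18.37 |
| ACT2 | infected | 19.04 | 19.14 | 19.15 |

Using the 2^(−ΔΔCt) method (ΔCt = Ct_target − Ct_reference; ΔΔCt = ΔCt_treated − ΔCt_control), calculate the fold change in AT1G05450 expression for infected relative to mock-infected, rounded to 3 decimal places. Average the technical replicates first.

0.139

Mean Ct: AT1G05450 mock-infected 26.620; AT1G05450 infected 30.010; ACT2 mock-infected 18.570; ACT2 infected 19.110
ΔCt(mock-infected) = 26.620 − 18.570 = 8.050
ΔCt(infected) = 30.010 − 19.110 = 10.900
ΔΔCt = 10.900 − 8.050 = 2.850
Fold change = 2^(−2.850) = 0.1387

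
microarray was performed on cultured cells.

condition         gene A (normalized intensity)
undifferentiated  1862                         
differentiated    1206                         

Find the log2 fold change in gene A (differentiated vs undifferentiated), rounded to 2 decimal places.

Fold change = 1206 / 1862 = 0.6477
log2(0.6477) = -0.627

-0.63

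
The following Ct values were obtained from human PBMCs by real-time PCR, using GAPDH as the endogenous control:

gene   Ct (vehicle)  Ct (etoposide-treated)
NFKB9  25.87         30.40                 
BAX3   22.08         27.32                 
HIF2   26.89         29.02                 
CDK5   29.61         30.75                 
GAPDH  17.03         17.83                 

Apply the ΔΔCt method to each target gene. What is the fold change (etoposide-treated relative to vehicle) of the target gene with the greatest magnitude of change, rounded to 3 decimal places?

0.046

NFKB9: ΔΔCt = (30.40−17.83) − (25.87−17.03) = 12.57 − 8.84 = 3.73; fold change = 2^-3.73 = 0.075
BAX3: ΔΔCt = (27.32−17.83) − (22.08−17.03) = 9.49 − 5.05 = 4.44; fold change = 2^-4.44 = 0.046
HIF2: ΔΔCt = (29.02−17.83) − (26.89−17.03) = 11.19 − 9.86 = 1.33; fold change = 2^-1.33 = 0.398
CDK5: ΔΔCt = (30.75−17.83) − (29.61−17.03) = 12.92 − 12.58 = 0.34; fold change = 2^-0.34 = 0.790
BAX3 has the largest |ΔΔCt| = 4.44.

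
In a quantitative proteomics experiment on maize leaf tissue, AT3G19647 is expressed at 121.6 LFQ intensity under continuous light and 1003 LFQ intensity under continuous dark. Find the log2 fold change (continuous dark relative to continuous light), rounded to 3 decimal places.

3.044

Fold change = 1003 / 121.6 = 8.2484
log2(8.2484) = 3.0441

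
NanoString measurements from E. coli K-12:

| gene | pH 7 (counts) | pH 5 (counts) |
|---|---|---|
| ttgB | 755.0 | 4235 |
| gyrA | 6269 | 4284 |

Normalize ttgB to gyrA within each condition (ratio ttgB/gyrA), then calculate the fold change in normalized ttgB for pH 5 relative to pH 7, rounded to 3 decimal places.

ttgB/gyrA (pH 7) = 755.0 / 6269 = 0.12043
ttgB/gyrA (pH 5) = 4235 / 4284 = 0.98856
Fold change = 0.98856 / 0.12043 = 8.2083

8.208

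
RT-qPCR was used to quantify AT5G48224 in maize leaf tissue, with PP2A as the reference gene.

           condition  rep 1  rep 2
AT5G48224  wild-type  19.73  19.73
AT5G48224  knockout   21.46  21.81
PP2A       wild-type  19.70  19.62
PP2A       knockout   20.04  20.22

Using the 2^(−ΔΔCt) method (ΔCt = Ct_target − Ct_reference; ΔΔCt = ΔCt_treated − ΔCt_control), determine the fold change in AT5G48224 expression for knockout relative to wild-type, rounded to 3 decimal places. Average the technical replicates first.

Mean Ct: AT5G48224 wild-type 19.730; AT5G48224 knockout 21.635; PP2A wild-type 19.660; PP2A knockout 20.130
ΔCt(wild-type) = 19.730 − 19.660 = 0.070
ΔCt(knockout) = 21.635 − 20.130 = 1.505
ΔΔCt = 1.505 − 0.070 = 1.435
Fold change = 2^(−1.435) = 0.3698

0.370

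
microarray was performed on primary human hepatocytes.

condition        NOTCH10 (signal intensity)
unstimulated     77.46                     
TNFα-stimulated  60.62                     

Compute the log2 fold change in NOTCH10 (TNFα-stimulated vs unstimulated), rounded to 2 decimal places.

-0.35

Fold change = 60.62 / 77.46 = 0.7826
log2(0.7826) = -0.354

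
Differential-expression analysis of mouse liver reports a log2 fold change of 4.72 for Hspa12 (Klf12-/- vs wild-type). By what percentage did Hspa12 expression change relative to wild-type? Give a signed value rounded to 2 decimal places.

Fold change = 2^(4.72) = 26.3549
Percent change = (FC − 1) × 100% = (26.3549 − 1) × 100 = 2535.49%

2535.49%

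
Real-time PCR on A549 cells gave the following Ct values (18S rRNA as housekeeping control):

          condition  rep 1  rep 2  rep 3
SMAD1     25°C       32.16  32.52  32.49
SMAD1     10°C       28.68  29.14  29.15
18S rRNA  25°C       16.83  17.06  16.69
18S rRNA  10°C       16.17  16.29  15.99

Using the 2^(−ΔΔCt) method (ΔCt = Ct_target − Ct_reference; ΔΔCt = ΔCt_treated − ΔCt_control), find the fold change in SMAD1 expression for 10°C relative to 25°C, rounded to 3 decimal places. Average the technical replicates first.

Mean Ct: SMAD1 25°C 32.390; SMAD1 10°C 28.990; 18S rRNA 25°C 16.860; 18S rRNA 10°C 16.150
ΔCt(25°C) = 32.390 − 16.860 = 15.530
ΔCt(10°C) = 28.990 − 16.150 = 12.840
ΔΔCt = 12.840 − 15.530 = -2.690
Fold change = 2^(−(-2.690)) = 2^2.690 = 6.4531

6.453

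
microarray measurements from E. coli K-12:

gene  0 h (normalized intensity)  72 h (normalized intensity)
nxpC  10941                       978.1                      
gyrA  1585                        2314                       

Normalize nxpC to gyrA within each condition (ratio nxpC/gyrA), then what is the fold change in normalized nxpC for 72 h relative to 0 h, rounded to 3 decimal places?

0.061

nxpC/gyrA (0 h) = 10941 / 1585 = 6.9028
nxpC/gyrA (72 h) = 978.1 / 2314 = 0.42269
Fold change = 0.42269 / 6.9028 = 0.0612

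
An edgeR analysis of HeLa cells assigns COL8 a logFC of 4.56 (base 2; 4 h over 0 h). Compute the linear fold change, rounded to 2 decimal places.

23.59

Fold change = 2^(4.56) = 23.588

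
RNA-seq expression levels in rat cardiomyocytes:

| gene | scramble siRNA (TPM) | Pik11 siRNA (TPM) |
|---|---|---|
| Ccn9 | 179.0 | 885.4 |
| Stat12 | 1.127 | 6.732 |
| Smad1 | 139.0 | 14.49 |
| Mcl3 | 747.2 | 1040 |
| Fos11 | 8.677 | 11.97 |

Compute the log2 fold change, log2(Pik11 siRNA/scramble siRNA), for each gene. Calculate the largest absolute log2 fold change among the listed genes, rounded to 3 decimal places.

3.262

log2(885.4/179.0) = 2.306  (Ccn9)
log2(6.732/1.127) = 2.579  (Stat12)
log2(14.49/139.0) = -3.262  (Smad1)
log2(1040/747.2) = 0.477  (Mcl3)
log2(11.97/8.677) = 0.464  (Fos11)
The largest magnitude belongs to Smad1.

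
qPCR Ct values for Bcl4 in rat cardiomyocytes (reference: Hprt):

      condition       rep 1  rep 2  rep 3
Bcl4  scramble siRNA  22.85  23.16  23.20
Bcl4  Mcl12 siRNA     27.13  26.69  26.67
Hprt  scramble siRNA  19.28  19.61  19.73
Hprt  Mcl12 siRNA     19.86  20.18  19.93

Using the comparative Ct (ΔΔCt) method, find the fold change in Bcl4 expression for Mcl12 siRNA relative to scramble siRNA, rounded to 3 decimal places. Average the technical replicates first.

Mean Ct: Bcl4 scramble siRNA 23.070; Bcl4 Mcl12 siRNA 26.830; Hprt scramble siRNA 19.540; Hprt Mcl12 siRNA 19.990
ΔCt(scramble siRNA) = 23.070 − 19.540 = 3.530
ΔCt(Mcl12 siRNA) = 26.830 − 19.990 = 6.840
ΔΔCt = 6.840 − 3.530 = 3.310
Fold change = 2^(−3.310) = 0.1008

0.101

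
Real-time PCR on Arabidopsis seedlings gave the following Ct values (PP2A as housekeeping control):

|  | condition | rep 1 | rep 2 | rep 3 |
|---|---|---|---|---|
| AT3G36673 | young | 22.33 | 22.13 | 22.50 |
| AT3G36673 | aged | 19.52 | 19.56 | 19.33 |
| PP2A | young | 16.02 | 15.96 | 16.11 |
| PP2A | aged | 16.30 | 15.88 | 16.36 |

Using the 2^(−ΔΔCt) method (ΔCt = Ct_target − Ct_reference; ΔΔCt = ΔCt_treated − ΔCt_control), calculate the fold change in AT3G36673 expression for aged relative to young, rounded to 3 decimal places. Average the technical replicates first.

Mean Ct: AT3G36673 young 22.320; AT3G36673 aged 19.470; PP2A young 16.030; PP2A aged 16.180
ΔCt(young) = 22.320 − 16.030 = 6.290
ΔCt(aged) = 19.470 − 16.180 = 3.290
ΔΔCt = 3.290 − 6.290 = -3.000
Fold change = 2^(−(-3.000)) = 2^3.000 = 8.0000

8.000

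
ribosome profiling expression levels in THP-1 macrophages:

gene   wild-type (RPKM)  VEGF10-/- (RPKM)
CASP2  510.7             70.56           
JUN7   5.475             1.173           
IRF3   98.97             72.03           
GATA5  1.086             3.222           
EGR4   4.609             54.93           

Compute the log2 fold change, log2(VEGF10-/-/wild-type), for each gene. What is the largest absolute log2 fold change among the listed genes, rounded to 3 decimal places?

3.575

log2(70.56/510.7) = -2.856  (CASP2)
log2(1.173/5.475) = -2.223  (JUN7)
log2(72.03/98.97) = -0.458  (IRF3)
log2(3.222/1.086) = 1.569  (GATA5)
log2(54.93/4.609) = 3.575  (EGR4)
The largest magnitude belongs to EGR4.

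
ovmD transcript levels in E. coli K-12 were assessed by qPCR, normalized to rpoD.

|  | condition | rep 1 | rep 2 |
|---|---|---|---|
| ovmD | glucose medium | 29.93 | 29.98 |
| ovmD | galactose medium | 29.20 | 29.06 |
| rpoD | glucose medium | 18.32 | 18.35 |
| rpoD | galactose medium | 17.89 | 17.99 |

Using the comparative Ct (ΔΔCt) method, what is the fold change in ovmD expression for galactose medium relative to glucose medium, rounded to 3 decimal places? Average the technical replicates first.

Mean Ct: ovmD glucose medium 29.955; ovmD galactose medium 29.130; rpoD glucose medium 18.335; rpoD galactose medium 17.940
ΔCt(glucose medium) = 29.955 − 18.335 = 11.620
ΔCt(galactose medium) = 29.130 − 17.940 = 11.190
ΔΔCt = 11.190 − 11.620 = -0.430
Fold change = 2^(−(-0.430)) = 2^0.430 = 1.3472

1.347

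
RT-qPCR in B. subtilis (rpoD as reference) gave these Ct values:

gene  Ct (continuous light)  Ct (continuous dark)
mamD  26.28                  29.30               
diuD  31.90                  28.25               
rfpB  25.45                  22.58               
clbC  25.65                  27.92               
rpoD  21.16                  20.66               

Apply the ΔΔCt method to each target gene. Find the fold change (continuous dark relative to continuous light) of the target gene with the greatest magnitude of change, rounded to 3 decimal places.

0.087

mamD: ΔΔCt = (29.30−20.66) − (26.28−21.16) = 8.64 − 5.12 = 3.52; fold change = 2^-3.52 = 0.087
diuD: ΔΔCt = (28.25−20.66) − (31.90−21.16) = 7.59 − 10.74 = -3.15; fold change = 2^3.15 = 8.877
rfpB: ΔΔCt = (22.58−20.66) − (25.45−21.16) = 1.92 − 4.29 = -2.37; fold change = 2^2.37 = 5.169
clbC: ΔΔCt = (27.92−20.66) − (25.65−21.16) = 7.26 − 4.49 = 2.77; fold change = 2^-2.77 = 0.147
mamD has the largest |ΔΔCt| = 3.52.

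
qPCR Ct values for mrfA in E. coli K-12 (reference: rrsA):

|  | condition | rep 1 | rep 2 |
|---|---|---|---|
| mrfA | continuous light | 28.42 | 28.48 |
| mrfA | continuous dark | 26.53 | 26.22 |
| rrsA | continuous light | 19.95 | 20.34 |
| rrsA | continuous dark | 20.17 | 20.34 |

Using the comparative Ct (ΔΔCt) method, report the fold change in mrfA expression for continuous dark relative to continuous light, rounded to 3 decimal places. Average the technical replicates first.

Mean Ct: mrfA continuous light 28.450; mrfA continuous dark 26.375; rrsA continuous light 20.145; rrsA continuous dark 20.255
ΔCt(continuous light) = 28.450 − 20.145 = 8.305
ΔCt(continuous dark) = 26.375 − 20.255 = 6.120
ΔΔCt = 6.120 − 8.305 = -2.185
Fold change = 2^(−(-2.185)) = 2^2.185 = 4.5473

4.547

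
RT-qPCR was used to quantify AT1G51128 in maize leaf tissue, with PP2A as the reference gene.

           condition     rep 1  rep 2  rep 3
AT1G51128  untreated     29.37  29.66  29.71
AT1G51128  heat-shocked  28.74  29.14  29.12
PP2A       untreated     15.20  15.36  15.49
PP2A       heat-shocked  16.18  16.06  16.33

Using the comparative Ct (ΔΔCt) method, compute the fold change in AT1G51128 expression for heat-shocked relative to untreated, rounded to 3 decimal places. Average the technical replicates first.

2.676

Mean Ct: AT1G51128 untreated 29.580; AT1G51128 heat-shocked 29.000; PP2A untreated 15.350; PP2A heat-shocked 16.190
ΔCt(untreated) = 29.580 − 15.350 = 14.230
ΔCt(heat-shocked) = 29.000 − 16.190 = 12.810
ΔΔCt = 12.810 − 14.230 = -1.420
Fold change = 2^(−(-1.420)) = 2^1.420 = 2.6759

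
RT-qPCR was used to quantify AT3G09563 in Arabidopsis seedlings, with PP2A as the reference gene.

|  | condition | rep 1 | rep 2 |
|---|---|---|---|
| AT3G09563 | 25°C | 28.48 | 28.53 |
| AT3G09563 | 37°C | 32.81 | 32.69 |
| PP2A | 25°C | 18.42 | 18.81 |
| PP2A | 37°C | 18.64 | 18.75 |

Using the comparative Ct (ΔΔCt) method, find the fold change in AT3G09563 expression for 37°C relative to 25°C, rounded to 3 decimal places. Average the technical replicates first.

0.056

Mean Ct: AT3G09563 25°C 28.505; AT3G09563 37°C 32.750; PP2A 25°C 18.615; PP2A 37°C 18.695
ΔCt(25°C) = 28.505 − 18.615 = 9.890
ΔCt(37°C) = 32.750 − 18.695 = 14.055
ΔΔCt = 14.055 − 9.890 = 4.165
Fold change = 2^(−4.165) = 0.0557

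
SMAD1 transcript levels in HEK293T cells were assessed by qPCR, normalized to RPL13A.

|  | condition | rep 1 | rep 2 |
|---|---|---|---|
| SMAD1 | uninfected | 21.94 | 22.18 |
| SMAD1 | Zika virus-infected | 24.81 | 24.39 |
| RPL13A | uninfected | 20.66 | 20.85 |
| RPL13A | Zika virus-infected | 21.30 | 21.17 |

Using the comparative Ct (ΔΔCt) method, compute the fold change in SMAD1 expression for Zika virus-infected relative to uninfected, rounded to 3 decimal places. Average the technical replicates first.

0.240

Mean Ct: SMAD1 uninfected 22.060; SMAD1 Zika virus-infected 24.600; RPL13A uninfected 20.755; RPL13A Zika virus-infected 21.235
ΔCt(uninfected) = 22.060 − 20.755 = 1.305
ΔCt(Zika virus-infected) = 24.600 − 21.235 = 3.365
ΔΔCt = 3.365 − 1.305 = 2.060
Fold change = 2^(−2.060) = 0.2398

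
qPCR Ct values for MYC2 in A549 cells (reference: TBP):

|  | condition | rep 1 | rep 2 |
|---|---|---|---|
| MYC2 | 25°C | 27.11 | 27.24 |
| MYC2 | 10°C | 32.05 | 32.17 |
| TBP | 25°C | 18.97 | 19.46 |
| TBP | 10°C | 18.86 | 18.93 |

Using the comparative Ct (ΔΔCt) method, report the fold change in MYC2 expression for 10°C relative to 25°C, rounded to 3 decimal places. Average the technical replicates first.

Mean Ct: MYC2 25°C 27.175; MYC2 10°C 32.110; TBP 25°C 19.215; TBP 10°C 18.895
ΔCt(25°C) = 27.175 − 19.215 = 7.960
ΔCt(10°C) = 32.110 − 18.895 = 13.215
ΔΔCt = 13.215 − 7.960 = 5.255
Fold change = 2^(−5.255) = 0.0262

0.026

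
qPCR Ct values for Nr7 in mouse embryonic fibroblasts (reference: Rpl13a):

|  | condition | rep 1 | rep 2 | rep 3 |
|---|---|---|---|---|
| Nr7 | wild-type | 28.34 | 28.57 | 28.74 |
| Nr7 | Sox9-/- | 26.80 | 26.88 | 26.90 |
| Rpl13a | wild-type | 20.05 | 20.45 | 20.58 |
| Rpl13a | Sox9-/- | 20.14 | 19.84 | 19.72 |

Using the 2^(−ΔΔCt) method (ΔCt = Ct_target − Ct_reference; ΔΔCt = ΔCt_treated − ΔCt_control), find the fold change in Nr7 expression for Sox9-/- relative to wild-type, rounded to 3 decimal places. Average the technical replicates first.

2.346

Mean Ct: Nr7 wild-type 28.550; Nr7 Sox9-/- 26.860; Rpl13a wild-type 20.360; Rpl13a Sox9-/- 19.900
ΔCt(wild-type) = 28.550 − 20.360 = 8.190
ΔCt(Sox9-/-) = 26.860 − 19.900 = 6.960
ΔΔCt = 6.960 − 8.190 = -1.230
Fold change = 2^(−(-1.230)) = 2^1.230 = 2.3457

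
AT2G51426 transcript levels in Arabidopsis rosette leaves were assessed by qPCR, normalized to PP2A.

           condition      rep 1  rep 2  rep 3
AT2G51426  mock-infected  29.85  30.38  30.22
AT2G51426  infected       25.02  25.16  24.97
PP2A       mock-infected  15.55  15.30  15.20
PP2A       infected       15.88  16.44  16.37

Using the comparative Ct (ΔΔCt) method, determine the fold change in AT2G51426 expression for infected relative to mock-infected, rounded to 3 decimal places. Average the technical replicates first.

Mean Ct: AT2G51426 mock-infected 30.150; AT2G51426 infected 25.050; PP2A mock-infected 15.350; PP2A infected 16.230
ΔCt(mock-infected) = 30.150 − 15.350 = 14.800
ΔCt(infected) = 25.050 − 16.230 = 8.820
ΔΔCt = 8.820 − 14.800 = -5.980
Fold change = 2^(−(-5.980)) = 2^5.980 = 63.1189

63.119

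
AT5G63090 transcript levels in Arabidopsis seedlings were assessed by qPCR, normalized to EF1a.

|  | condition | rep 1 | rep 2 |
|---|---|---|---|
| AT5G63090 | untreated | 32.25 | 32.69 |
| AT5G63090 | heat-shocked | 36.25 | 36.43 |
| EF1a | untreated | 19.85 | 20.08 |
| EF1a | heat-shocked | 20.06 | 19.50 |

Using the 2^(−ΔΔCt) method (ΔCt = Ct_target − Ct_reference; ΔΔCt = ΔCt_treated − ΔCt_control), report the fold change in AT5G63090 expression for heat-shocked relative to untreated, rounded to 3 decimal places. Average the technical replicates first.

0.060

Mean Ct: AT5G63090 untreated 32.470; AT5G63090 heat-shocked 36.340; EF1a untreated 19.965; EF1a heat-shocked 19.780
ΔCt(untreated) = 32.470 − 19.965 = 12.505
ΔCt(heat-shocked) = 36.340 − 19.780 = 16.560
ΔΔCt = 16.560 − 12.505 = 4.055
Fold change = 2^(−4.055) = 0.0602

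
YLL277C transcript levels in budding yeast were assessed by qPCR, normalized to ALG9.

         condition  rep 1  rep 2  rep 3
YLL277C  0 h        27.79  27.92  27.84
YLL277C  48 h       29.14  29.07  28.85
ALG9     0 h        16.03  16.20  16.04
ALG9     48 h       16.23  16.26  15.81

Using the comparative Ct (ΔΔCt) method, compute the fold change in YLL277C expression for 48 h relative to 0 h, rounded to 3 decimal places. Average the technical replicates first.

Mean Ct: YLL277C 0 h 27.850; YLL277C 48 h 29.020; ALG9 0 h 16.090; ALG9 48 h 16.100
ΔCt(0 h) = 27.850 − 16.090 = 11.760
ΔCt(48 h) = 29.020 − 16.100 = 12.920
ΔΔCt = 12.920 − 11.760 = 1.160
Fold change = 2^(−1.160) = 0.4475

0.448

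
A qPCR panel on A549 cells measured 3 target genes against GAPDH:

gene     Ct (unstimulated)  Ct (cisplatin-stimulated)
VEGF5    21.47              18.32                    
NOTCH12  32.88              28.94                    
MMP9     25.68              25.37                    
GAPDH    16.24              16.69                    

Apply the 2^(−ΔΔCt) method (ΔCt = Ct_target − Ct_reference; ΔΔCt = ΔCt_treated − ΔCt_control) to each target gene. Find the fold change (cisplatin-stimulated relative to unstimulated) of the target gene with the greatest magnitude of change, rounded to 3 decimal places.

20.966

VEGF5: ΔΔCt = (18.32−16.69) − (21.47−16.24) = 1.63 − 5.23 = -3.60; fold change = 2^3.60 = 12.126
NOTCH12: ΔΔCt = (28.94−16.69) − (32.88−16.24) = 12.25 − 16.64 = -4.39; fold change = 2^4.39 = 20.966
MMP9: ΔΔCt = (25.37−16.69) − (25.68−16.24) = 8.68 − 9.44 = -0.76; fold change = 2^0.76 = 1.693
NOTCH12 has the largest |ΔΔCt| = 4.39.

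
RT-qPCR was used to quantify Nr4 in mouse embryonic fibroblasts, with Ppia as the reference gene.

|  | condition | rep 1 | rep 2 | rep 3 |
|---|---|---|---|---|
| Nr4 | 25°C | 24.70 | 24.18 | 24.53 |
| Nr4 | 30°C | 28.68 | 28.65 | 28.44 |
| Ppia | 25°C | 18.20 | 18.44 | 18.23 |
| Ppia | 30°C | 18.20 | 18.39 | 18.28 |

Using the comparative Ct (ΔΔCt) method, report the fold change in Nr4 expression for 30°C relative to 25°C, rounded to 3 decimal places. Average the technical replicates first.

0.058

Mean Ct: Nr4 25°C 24.470; Nr4 30°C 28.590; Ppia 25°C 18.290; Ppia 30°C 18.290
ΔCt(25°C) = 24.470 − 18.290 = 6.180
ΔCt(30°C) = 28.590 − 18.290 = 10.300
ΔΔCt = 10.300 − 6.180 = 4.120
Fold change = 2^(−4.120) = 0.0575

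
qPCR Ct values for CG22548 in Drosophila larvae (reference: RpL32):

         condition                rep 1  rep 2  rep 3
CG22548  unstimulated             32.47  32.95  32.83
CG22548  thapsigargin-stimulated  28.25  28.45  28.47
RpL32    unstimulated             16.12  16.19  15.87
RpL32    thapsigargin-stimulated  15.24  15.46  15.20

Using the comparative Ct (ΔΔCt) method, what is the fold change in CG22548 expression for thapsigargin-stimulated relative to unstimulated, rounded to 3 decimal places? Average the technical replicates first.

Mean Ct: CG22548 unstimulated 32.750; CG22548 thapsigargin-stimulated 28.390; RpL32 unstimulated 16.060; RpL32 thapsigargin-stimulated 15.300
ΔCt(unstimulated) = 32.750 − 16.060 = 16.690
ΔCt(thapsigargin-stimulated) = 28.390 − 15.300 = 13.090
ΔΔCt = 13.090 − 16.690 = -3.600
Fold change = 2^(−(-3.600)) = 2^3.600 = 12.1257

12.126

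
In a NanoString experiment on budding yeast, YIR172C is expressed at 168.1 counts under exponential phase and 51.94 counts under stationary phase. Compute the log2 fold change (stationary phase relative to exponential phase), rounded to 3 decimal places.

-1.694

Fold change = 51.94 / 168.1 = 0.3090
log2(0.3090) = -1.6944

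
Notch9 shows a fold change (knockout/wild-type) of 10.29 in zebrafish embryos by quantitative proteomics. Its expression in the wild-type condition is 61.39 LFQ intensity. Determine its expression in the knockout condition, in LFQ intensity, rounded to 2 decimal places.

631.70

knockout expression = 61.39 × 10.29 = 631.70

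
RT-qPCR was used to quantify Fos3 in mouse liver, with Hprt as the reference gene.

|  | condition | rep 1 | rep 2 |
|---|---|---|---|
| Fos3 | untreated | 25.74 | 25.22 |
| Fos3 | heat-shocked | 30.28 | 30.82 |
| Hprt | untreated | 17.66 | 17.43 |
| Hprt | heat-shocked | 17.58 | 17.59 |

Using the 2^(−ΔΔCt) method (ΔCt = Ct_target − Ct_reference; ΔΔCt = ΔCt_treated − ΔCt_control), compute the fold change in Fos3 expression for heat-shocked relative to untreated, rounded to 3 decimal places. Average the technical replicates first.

0.031

Mean Ct: Fos3 untreated 25.480; Fos3 heat-shocked 30.550; Hprt untreated 17.545; Hprt heat-shocked 17.585
ΔCt(untreated) = 25.480 − 17.545 = 7.935
ΔCt(heat-shocked) = 30.550 − 17.585 = 12.965
ΔΔCt = 12.965 − 7.935 = 5.030
Fold change = 2^(−5.030) = 0.0306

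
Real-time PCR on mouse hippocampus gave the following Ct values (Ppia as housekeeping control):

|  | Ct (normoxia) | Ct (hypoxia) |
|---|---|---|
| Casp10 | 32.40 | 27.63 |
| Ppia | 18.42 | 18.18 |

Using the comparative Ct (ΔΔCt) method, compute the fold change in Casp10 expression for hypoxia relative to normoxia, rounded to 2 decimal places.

23.10

ΔCt(normoxia) = 32.400 − 18.420 = 13.980
ΔCt(hypoxia) = 27.630 − 18.180 = 9.450
ΔΔCt = 9.450 − 13.980 = -4.530
Fold change = 2^(−(-4.530)) = 2^4.530 = 23.103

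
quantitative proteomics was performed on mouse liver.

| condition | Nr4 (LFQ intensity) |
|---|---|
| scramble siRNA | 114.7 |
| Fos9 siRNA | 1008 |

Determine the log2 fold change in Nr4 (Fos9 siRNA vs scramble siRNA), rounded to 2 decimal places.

Fold change = 1008 / 114.7 = 8.7881
log2(8.7881) = 3.136

3.14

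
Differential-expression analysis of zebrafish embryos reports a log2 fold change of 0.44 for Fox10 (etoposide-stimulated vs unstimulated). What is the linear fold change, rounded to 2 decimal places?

1.36

Fold change = 2^(0.44) = 1.357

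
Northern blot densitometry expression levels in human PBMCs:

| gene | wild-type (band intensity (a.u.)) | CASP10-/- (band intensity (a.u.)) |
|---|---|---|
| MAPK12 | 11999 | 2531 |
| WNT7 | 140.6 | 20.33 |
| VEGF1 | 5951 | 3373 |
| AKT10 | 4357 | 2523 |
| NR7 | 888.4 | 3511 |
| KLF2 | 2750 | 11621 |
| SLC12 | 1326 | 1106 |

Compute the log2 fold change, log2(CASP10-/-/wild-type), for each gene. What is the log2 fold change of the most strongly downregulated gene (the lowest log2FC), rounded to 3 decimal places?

-2.790

log2(2531/11999) = -2.245  (MAPK12)
log2(20.33/140.6) = -2.790  (WNT7)
log2(3373/5951) = -0.819  (VEGF1)
log2(2523/4357) = -0.788  (AKT10)
log2(3511/888.4) = 1.983  (NR7)
log2(11621/2750) = 2.079  (KLF2)
log2(1106/1326) = -0.262  (SLC12)
WNT7 is most strongly downregulated.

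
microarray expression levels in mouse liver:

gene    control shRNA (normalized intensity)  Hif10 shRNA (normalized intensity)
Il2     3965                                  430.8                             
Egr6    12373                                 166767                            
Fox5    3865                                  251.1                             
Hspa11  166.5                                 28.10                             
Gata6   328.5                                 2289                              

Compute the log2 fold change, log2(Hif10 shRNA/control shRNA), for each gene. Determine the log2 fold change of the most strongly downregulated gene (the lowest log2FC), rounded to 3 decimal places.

-3.944

log2(430.8/3965) = -3.202  (Il2)
log2(166767/12373) = 3.753  (Egr6)
log2(251.1/3865) = -3.944  (Fox5)
log2(28.10/166.5) = -2.567  (Hspa11)
log2(2289/328.5) = 2.801  (Gata6)
Fox5 is most strongly downregulated.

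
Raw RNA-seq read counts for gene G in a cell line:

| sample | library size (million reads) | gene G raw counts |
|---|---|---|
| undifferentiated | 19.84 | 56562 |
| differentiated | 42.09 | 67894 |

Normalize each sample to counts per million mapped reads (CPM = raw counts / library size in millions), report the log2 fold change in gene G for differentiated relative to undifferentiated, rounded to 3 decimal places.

-0.822

CPM(undifferentiated) = 56562 / 19.84 = 2850.9073
CPM(differentiated) = 67894 / 42.09 = 1613.0672
Fold change = 1613.0672 / 2850.9073 = 0.56581
log2(0.56581) = -0.8216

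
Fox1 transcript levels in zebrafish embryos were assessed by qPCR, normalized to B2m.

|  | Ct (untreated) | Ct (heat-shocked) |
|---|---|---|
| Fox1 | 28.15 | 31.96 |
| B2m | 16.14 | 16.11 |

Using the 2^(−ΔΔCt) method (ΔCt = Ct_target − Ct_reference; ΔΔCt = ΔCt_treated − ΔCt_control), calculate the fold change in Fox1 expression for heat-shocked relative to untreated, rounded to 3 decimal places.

ΔCt(untreated) = 28.150 − 16.140 = 12.010
ΔCt(heat-shocked) = 31.960 − 16.110 = 15.850
ΔΔCt = 15.850 − 12.010 = 3.840
Fold change = 2^(−3.840) = 0.0698

0.070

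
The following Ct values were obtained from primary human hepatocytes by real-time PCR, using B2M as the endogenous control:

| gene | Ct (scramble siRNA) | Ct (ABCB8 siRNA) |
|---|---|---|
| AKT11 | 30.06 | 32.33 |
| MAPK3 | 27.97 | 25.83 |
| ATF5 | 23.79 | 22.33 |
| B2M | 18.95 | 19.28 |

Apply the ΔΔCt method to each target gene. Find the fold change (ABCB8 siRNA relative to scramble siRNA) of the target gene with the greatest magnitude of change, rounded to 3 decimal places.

AKT11: ΔΔCt = (32.33−19.28) − (30.06−18.95) = 13.05 − 11.11 = 1.94; fold change = 2^-1.94 = 0.261
MAPK3: ΔΔCt = (25.83−19.28) − (27.97−18.95) = 6.55 − 9.02 = -2.47; fold change = 2^2.47 = 5.540
ATF5: ΔΔCt = (22.33−19.28) − (23.79−18.95) = 3.05 − 4.84 = -1.79; fold change = 2^1.79 = 3.458
MAPK3 has the largest |ΔΔCt| = 2.47.

5.540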